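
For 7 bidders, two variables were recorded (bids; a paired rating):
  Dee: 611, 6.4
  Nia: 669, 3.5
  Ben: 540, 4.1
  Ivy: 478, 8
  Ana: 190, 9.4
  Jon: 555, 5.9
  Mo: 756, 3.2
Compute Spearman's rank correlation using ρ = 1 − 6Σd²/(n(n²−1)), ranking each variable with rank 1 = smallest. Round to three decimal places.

Ranks of variable 1: 5, 6, 3, 2, 1, 4, 7
Ranks of variable 2: 5, 2, 3, 6, 7, 4, 1
d = r₁ − r₂: 0, 4, 0, -4, -6, 0, 6
d²: 0, 16, 0, 16, 36, 0, 36; Σd² = 104
ρ = 1 − 6·104/(7·48) = 1 − 624/336 = -0.857

-0.857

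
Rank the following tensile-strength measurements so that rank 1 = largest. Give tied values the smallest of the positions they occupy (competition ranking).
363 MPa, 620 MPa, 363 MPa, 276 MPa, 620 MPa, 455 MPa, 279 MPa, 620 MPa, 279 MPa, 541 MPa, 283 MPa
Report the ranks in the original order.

Sorted (descending): 620, 620, 620, 541, 455, 363, 363, 283, 279, 279, 276
The 3 values of 620 occupy positions 1–3 → each gets rank 1.
The 2 values of 363 occupy positions 6–7 → each gets rank 6.
The 2 values of 279 occupy positions 9–10 → each gets rank 9.

6, 1, 6, 11, 1, 5, 9, 1, 9, 4, 8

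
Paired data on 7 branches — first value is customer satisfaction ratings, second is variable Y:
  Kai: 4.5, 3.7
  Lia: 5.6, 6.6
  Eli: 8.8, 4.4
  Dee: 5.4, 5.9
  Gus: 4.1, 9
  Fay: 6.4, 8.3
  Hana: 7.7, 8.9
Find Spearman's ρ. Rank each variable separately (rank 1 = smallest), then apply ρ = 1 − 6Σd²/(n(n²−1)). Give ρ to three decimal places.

Ranks of variable 1: 2, 4, 7, 3, 1, 5, 6
Ranks of variable 2: 1, 4, 2, 3, 7, 5, 6
d = r₁ − r₂: 1, 0, 5, 0, -6, 0, 0
d²: 1, 0, 25, 0, 36, 0, 0; Σd² = 62
ρ = 1 − 6·62/(7·48) = 1 − 372/336 = -0.107

-0.107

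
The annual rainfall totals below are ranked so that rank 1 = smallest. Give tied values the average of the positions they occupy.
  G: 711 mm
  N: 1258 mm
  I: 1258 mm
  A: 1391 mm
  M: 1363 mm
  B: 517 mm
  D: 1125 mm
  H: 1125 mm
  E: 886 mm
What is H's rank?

Sorted (ascending): 517, 711, 886, 1125, 1125, 1258, 1258, 1363, 1391
The 2 values of 1125 occupy positions 4–5 → average rank (4+5)/2 = 4.5.
The 2 values of 1258 occupy positions 6–7 → average rank (6+7)/2 = 6.5.
H has value 1125 mm → rank 4.5.

4.5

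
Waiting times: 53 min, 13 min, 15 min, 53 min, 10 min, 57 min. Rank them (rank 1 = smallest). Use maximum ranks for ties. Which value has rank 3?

15

Sorted (ascending): 10, 13, 15, 53, 53, 57
The 2 values of 53 occupy positions 4–5 → each gets rank 5.
Rank 3 → value 15.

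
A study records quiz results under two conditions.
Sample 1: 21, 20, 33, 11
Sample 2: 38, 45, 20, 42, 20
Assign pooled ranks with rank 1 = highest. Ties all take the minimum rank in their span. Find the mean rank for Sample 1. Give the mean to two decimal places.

Sorted (descending): 45, 42, 38, 33, 21, 20, 20, 20, 11
The 3 values of 20 occupy positions 6–8 → each gets rank 6.
Sample 1 values → pooled ranks: 21→5, 20→6, 33→4, 11→9
Mean rank = (5 + 6 + 4 + 9) / 4 = 6.00

6.00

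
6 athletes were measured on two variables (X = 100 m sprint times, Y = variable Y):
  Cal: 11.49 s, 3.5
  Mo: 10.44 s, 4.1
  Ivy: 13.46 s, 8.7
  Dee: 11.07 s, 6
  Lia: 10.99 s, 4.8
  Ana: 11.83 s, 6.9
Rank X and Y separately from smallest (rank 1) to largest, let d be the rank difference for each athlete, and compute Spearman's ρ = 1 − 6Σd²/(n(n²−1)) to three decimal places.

0.657

Ranks of variable 1: 4, 1, 6, 3, 2, 5
Ranks of variable 2: 1, 2, 6, 4, 3, 5
d = r₁ − r₂: 3, -1, 0, -1, -1, 0
d²: 9, 1, 0, 1, 1, 0; Σd² = 12
ρ = 1 − 6·12/(6·35) = 1 − 72/210 = 0.657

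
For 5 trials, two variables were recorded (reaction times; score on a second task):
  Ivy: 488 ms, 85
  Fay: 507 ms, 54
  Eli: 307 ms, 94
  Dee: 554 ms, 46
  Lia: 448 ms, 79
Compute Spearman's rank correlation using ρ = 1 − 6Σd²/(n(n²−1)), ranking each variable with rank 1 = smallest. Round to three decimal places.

Ranks of variable 1: 3, 4, 1, 5, 2
Ranks of variable 2: 4, 2, 5, 1, 3
d = r₁ − r₂: -1, 2, -4, 4, -1
d²: 1, 4, 16, 16, 1; Σd² = 38
ρ = 1 − 6·38/(5·24) = 1 − 228/120 = -0.900

-0.900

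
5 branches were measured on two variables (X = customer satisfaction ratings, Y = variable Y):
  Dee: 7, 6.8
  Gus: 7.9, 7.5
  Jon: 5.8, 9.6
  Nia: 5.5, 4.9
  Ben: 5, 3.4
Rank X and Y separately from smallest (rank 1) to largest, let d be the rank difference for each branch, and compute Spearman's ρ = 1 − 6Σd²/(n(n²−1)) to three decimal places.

Ranks of variable 1: 4, 5, 3, 2, 1
Ranks of variable 2: 3, 4, 5, 2, 1
d = r₁ − r₂: 1, 1, -2, 0, 0
d²: 1, 1, 4, 0, 0; Σd² = 6
ρ = 1 − 6·6/(5·24) = 1 − 36/120 = 0.700

0.700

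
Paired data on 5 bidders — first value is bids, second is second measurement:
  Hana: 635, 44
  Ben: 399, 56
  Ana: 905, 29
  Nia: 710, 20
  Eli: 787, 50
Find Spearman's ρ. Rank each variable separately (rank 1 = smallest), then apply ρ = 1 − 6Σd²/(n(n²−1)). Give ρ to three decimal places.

Ranks of variable 1: 2, 1, 5, 3, 4
Ranks of variable 2: 3, 5, 2, 1, 4
d = r₁ − r₂: -1, -4, 3, 2, 0
d²: 1, 16, 9, 4, 0; Σd² = 30
ρ = 1 − 6·30/(5·24) = 1 − 180/120 = -0.500

-0.500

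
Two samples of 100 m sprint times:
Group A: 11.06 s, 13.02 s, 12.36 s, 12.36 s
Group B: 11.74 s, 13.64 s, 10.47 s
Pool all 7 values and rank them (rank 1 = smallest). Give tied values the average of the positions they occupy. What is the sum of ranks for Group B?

11

Sorted (ascending): 10.47, 11.06, 11.74, 12.36, 12.36, 13.02, 13.64
The 2 values of 12.36 occupy positions 4–5 → average rank (4+5)/2 = 4.5.
Group B values → pooled ranks: 11.74→3, 13.64→7, 10.47→1
Rank sum = 3 + 7 + 1 = 11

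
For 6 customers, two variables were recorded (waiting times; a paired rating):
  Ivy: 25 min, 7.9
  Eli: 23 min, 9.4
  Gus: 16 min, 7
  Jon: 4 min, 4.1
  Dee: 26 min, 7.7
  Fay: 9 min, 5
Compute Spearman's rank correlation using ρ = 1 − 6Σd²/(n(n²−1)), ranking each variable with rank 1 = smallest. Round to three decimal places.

Ranks of variable 1: 5, 4, 3, 1, 6, 2
Ranks of variable 2: 5, 6, 3, 1, 4, 2
d = r₁ − r₂: 0, -2, 0, 0, 2, 0
d²: 0, 4, 0, 0, 4, 0; Σd² = 8
ρ = 1 − 6·8/(6·35) = 1 − 48/210 = 0.771

0.771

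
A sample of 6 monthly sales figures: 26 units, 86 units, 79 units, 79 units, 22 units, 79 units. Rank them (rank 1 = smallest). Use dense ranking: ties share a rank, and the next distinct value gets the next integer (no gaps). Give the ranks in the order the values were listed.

2, 4, 3, 3, 1, 3

Sorted (ascending): 22, 26, 79, 79, 79, 86
The 3 values of 79 share dense rank 3.
Remaining distinct values take the next consecutive integers.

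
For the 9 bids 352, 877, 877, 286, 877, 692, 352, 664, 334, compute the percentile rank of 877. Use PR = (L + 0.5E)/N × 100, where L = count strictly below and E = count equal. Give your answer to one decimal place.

83.3

N = 9.
Strictly below 877: 6. Equal to 877: 3.
PR = (6 + 0.5·3)/9 × 100 = 83.3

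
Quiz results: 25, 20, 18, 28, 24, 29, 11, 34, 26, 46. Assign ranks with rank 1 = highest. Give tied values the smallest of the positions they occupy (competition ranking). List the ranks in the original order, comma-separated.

Sorted (descending): 46, 34, 29, 28, 26, 25, 24, 20, 18, 11
No ties — each value takes its position as its rank.

6, 8, 9, 4, 7, 3, 10, 2, 5, 1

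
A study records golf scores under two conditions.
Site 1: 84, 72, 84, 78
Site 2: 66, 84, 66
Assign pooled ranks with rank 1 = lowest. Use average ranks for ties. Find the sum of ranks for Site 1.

Sorted (ascending): 66, 66, 72, 78, 84, 84, 84
The 2 values of 66 occupy positions 1–2 → average rank (1+2)/2 = 1.5.
The 3 values of 84 occupy positions 5–7 → average rank 6.
Site 1 values → pooled ranks: 84→6, 72→3, 84→6, 78→4
Rank sum = 6 + 3 + 6 + 4 = 19

19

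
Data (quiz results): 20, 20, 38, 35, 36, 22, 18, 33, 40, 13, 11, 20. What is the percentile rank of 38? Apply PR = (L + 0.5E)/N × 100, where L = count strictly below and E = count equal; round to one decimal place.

N = 12.
Strictly below 38: 10. Equal to 38: 1.
PR = (10 + 0.5·1)/12 × 100 = 87.5

87.5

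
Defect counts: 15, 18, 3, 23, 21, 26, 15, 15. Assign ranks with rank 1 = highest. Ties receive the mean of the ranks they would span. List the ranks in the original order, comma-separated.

6, 4, 8, 2, 3, 1, 6, 6

Sorted (descending): 26, 23, 21, 18, 15, 15, 15, 3
The 3 values of 15 occupy positions 5–7 → average rank 6.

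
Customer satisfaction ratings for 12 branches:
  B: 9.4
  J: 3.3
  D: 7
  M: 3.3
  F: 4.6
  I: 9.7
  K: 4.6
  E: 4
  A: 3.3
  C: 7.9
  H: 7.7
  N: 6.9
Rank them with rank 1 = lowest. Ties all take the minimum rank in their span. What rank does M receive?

Sorted (ascending): 3.3, 3.3, 3.3, 4, 4.6, 4.6, 6.9, 7, 7.7, 7.9, 9.4, 9.7
The 3 values of 3.3 occupy positions 1–3 → each gets rank 1.
The 2 values of 4.6 occupy positions 5–6 → each gets rank 5.
M has value 3.3 → rank 1.

1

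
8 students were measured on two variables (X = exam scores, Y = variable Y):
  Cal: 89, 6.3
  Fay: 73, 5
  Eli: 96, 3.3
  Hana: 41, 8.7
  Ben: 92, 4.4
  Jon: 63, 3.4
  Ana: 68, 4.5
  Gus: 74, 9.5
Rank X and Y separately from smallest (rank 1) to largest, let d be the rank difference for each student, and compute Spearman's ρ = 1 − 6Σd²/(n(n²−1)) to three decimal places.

-0.333

Ranks of variable 1: 6, 4, 8, 1, 7, 2, 3, 5
Ranks of variable 2: 6, 5, 1, 7, 3, 2, 4, 8
d = r₁ − r₂: 0, -1, 7, -6, 4, 0, -1, -3
d²: 0, 1, 49, 36, 16, 0, 1, 9; Σd² = 112
ρ = 1 − 6·112/(8·63) = 1 − 672/504 = -0.333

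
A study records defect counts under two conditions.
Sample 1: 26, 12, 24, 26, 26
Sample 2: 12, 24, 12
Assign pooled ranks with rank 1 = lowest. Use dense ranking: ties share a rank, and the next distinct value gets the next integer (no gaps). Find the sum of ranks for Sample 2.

4

Sorted (ascending): 12, 12, 12, 24, 24, 26, 26, 26
The 3 values of 12 share dense rank 1.
The 2 values of 24 share dense rank 2.
The 3 values of 26 share dense rank 3.
Sample 2 values → pooled ranks: 12→1, 24→2, 12→1
Rank sum = 1 + 2 + 1 = 4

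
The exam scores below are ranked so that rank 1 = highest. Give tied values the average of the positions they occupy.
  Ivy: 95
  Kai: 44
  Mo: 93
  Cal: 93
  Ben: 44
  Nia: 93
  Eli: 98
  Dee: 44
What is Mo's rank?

Sorted (descending): 98, 95, 93, 93, 93, 44, 44, 44
The 3 values of 93 occupy positions 3–5 → average rank 4.
The 3 values of 44 occupy positions 6–8 → average rank 7.
Mo has value 93 → rank 4.

4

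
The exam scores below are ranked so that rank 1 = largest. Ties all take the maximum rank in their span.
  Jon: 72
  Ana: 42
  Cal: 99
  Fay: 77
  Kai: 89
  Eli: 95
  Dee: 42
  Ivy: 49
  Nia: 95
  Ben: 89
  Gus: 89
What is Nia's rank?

3

Sorted (descending): 99, 95, 95, 89, 89, 89, 77, 72, 49, 42, 42
The 2 values of 95 occupy positions 2–3 → each gets rank 3.
The 3 values of 89 occupy positions 4–6 → each gets rank 6.
The 2 values of 42 occupy positions 10–11 → each gets rank 11.
Nia has value 95 → rank 3.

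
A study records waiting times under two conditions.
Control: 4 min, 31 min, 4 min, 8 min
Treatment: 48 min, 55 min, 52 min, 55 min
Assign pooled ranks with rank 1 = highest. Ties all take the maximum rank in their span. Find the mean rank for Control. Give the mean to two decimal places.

Sorted (descending): 55, 55, 52, 48, 31, 8, 4, 4
The 2 values of 55 occupy positions 1–2 → each gets rank 2.
The 2 values of 4 occupy positions 7–8 → each gets rank 8.
Control values → pooled ranks: 4→8, 31→5, 4→8, 8→6
Mean rank = (8 + 5 + 8 + 6) / 4 = 6.75

6.75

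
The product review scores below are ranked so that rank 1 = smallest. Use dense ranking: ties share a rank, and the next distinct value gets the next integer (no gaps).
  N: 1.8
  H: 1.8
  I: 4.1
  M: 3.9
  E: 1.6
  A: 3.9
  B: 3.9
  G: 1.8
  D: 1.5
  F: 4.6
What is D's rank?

Sorted (ascending): 1.5, 1.6, 1.8, 1.8, 1.8, 3.9, 3.9, 3.9, 4.1, 4.6
The 3 values of 1.8 share dense rank 3.
The 3 values of 3.9 share dense rank 4.
Remaining distinct values take the next consecutive integers.
D has value 1.5 → rank 1.

1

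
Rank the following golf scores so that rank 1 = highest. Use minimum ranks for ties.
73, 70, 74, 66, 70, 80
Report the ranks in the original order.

3, 4, 2, 6, 4, 1

Sorted (descending): 80, 74, 73, 70, 70, 66
The 2 values of 70 occupy positions 4–5 → each gets rank 4.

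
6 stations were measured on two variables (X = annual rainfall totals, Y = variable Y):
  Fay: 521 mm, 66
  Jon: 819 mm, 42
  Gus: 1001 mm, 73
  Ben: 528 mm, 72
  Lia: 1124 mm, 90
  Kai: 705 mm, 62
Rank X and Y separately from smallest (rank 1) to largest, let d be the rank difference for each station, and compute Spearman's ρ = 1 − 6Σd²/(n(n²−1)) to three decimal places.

0.486

Ranks of variable 1: 1, 4, 5, 2, 6, 3
Ranks of variable 2: 3, 1, 5, 4, 6, 2
d = r₁ − r₂: -2, 3, 0, -2, 0, 1
d²: 4, 9, 0, 4, 0, 1; Σd² = 18
ρ = 1 − 6·18/(6·35) = 1 − 108/210 = 0.486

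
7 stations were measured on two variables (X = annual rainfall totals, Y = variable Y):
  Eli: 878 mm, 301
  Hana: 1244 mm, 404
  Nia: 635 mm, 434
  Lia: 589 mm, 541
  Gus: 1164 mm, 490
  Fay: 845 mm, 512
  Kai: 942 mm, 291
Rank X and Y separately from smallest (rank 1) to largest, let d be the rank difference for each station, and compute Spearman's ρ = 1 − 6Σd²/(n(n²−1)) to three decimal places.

-0.536

Ranks of variable 1: 4, 7, 2, 1, 6, 3, 5
Ranks of variable 2: 2, 3, 4, 7, 5, 6, 1
d = r₁ − r₂: 2, 4, -2, -6, 1, -3, 4
d²: 4, 16, 4, 36, 1, 9, 16; Σd² = 86
ρ = 1 − 6·86/(7·48) = 1 − 516/336 = -0.536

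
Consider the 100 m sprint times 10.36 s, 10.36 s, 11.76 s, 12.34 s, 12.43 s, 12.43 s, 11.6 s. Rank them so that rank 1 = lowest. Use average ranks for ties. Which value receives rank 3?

11.6

Sorted (ascending): 10.36, 10.36, 11.6, 11.76, 12.34, 12.43, 12.43
The 2 values of 10.36 occupy positions 1–2 → average rank (1+2)/2 = 1.5.
The 2 values of 12.43 occupy positions 6–7 → average rank (6+7)/2 = 6.5.
Rank 3 → value 11.6.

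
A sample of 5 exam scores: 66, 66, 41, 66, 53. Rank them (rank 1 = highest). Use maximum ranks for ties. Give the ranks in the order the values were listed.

Sorted (descending): 66, 66, 66, 53, 41
The 3 values of 66 occupy positions 1–3 → each gets rank 3.

3, 3, 5, 3, 4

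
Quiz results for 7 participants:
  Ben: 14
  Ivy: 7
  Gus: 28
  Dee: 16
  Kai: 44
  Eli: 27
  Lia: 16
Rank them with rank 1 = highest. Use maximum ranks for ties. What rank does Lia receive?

Sorted (descending): 44, 28, 27, 16, 16, 14, 7
The 2 values of 16 occupy positions 4–5 → each gets rank 5.
Lia has value 16 → rank 5.

5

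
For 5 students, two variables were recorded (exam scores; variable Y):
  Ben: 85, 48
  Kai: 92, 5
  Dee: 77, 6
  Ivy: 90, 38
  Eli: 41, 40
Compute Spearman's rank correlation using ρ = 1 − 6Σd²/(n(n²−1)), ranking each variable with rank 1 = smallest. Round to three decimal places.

Ranks of variable 1: 3, 5, 2, 4, 1
Ranks of variable 2: 5, 1, 2, 3, 4
d = r₁ − r₂: -2, 4, 0, 1, -3
d²: 4, 16, 0, 1, 9; Σd² = 30
ρ = 1 − 6·30/(5·24) = 1 − 180/120 = -0.500

-0.500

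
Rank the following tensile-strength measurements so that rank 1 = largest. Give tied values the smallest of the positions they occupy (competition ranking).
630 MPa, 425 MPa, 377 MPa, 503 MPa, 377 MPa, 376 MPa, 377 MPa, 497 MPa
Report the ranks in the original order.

1, 4, 5, 2, 5, 8, 5, 3

Sorted (descending): 630, 503, 497, 425, 377, 377, 377, 376
The 3 values of 377 occupy positions 5–7 → each gets rank 5.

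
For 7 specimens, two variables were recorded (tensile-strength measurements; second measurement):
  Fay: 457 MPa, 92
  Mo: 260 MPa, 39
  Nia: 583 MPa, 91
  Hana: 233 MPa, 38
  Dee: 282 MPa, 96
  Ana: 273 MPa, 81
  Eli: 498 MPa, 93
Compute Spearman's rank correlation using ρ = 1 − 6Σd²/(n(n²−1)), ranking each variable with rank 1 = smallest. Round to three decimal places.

0.679

Ranks of variable 1: 5, 2, 7, 1, 4, 3, 6
Ranks of variable 2: 5, 2, 4, 1, 7, 3, 6
d = r₁ − r₂: 0, 0, 3, 0, -3, 0, 0
d²: 0, 0, 9, 0, 9, 0, 0; Σd² = 18
ρ = 1 − 6·18/(7·48) = 1 − 108/336 = 0.679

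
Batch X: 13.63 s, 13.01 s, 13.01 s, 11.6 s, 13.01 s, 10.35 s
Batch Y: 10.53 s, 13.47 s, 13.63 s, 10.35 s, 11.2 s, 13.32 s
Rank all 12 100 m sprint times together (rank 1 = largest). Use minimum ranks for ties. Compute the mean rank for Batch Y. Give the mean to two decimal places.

6.33

Sorted (descending): 13.63, 13.63, 13.47, 13.32, 13.01, 13.01, 13.01, 11.6, 11.2, 10.53, 10.35, 10.35
The 2 values of 13.63 occupy positions 1–2 → each gets rank 1.
The 3 values of 13.01 occupy positions 5–7 → each gets rank 5.
The 2 values of 10.35 occupy positions 11–12 → each gets rank 11.
Batch Y values → pooled ranks: 10.53→10, 13.47→3, 13.63→1, 10.35→11, 11.2→9, 13.32→4
Mean rank = (10 + 3 + 1 + 11 + 9 + 4) / 6 = 6.33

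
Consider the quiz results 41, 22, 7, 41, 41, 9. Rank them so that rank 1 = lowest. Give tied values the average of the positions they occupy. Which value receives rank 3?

22

Sorted (ascending): 7, 9, 22, 41, 41, 41
The 3 values of 41 occupy positions 4–6 → average rank 5.
Rank 3 → value 22.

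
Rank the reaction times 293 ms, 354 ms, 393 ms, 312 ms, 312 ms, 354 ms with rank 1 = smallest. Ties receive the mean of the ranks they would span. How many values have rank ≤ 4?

Sorted (ascending): 293, 312, 312, 354, 354, 393
The 2 values of 312 occupy positions 2–3 → average rank (2+3)/2 = 2.5.
The 2 values of 354 occupy positions 4–5 → average rank (4+5)/2 = 4.5.
Ranks ≤ 4: {1, 2.5, 2.5} → 3 values.

3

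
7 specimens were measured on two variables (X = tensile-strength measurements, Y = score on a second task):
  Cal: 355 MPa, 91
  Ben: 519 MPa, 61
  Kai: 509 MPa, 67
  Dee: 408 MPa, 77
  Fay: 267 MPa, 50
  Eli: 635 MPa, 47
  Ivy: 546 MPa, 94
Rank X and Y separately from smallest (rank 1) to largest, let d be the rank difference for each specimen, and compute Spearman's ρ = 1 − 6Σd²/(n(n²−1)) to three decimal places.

-0.107

Ranks of variable 1: 2, 5, 4, 3, 1, 7, 6
Ranks of variable 2: 6, 3, 4, 5, 2, 1, 7
d = r₁ − r₂: -4, 2, 0, -2, -1, 6, -1
d²: 16, 4, 0, 4, 1, 36, 1; Σd² = 62
ρ = 1 − 6·62/(7·48) = 1 − 372/336 = -0.107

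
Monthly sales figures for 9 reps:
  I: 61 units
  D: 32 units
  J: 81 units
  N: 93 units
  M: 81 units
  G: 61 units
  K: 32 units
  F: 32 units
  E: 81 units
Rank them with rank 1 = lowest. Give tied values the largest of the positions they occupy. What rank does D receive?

3

Sorted (ascending): 32, 32, 32, 61, 61, 81, 81, 81, 93
The 3 values of 32 occupy positions 1–3 → each gets rank 3.
The 2 values of 61 occupy positions 4–5 → each gets rank 5.
The 3 values of 81 occupy positions 6–8 → each gets rank 8.
D has value 32 units → rank 3.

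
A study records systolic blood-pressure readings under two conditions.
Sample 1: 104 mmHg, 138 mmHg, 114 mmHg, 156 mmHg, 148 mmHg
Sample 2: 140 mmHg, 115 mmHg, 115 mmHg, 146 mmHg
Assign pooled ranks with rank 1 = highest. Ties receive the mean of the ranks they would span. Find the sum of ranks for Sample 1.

25

Sorted (descending): 156, 148, 146, 140, 138, 115, 115, 114, 104
The 2 values of 115 occupy positions 6–7 → average rank (6+7)/2 = 6.5.
Sample 1 values → pooled ranks: 104→9, 138→5, 114→8, 156→1, 148→2
Rank sum = 9 + 5 + 8 + 1 + 2 = 25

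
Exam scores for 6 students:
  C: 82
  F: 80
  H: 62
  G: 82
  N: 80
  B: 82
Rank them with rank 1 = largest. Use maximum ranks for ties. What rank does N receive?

5

Sorted (descending): 82, 82, 82, 80, 80, 62
The 3 values of 82 occupy positions 1–3 → each gets rank 3.
The 2 values of 80 occupy positions 4–5 → each gets rank 5.
N has value 80 → rank 5.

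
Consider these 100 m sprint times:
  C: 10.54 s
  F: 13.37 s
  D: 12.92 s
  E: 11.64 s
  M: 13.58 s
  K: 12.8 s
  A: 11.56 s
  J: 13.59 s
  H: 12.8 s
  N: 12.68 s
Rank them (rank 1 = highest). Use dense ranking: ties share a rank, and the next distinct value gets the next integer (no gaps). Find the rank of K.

Sorted (descending): 13.59, 13.58, 13.37, 12.92, 12.8, 12.8, 12.68, 11.64, 11.56, 10.54
The 2 values of 12.8 share dense rank 5.
Remaining distinct values take the next consecutive integers.
K has value 12.8 s → rank 5.

5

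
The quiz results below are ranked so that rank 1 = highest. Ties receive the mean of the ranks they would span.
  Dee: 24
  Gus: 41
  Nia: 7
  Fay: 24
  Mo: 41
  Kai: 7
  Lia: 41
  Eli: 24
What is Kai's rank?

Sorted (descending): 41, 41, 41, 24, 24, 24, 7, 7
The 3 values of 41 occupy positions 1–3 → average rank 2.
The 3 values of 24 occupy positions 4–6 → average rank 5.
The 2 values of 7 occupy positions 7–8 → average rank (7+8)/2 = 7.5.
Kai has value 7 → rank 7.5.

7.5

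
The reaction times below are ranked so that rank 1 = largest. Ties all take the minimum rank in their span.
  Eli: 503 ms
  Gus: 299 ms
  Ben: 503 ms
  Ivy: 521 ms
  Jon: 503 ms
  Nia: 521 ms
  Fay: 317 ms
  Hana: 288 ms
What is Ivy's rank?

1

Sorted (descending): 521, 521, 503, 503, 503, 317, 299, 288
The 2 values of 521 occupy positions 1–2 → each gets rank 1.
The 3 values of 503 occupy positions 3–5 → each gets rank 3.
Ivy has value 521 ms → rank 1.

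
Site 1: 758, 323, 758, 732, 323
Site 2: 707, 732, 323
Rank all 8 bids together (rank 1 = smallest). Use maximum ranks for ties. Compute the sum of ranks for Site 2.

13

Sorted (ascending): 323, 323, 323, 707, 732, 732, 758, 758
The 3 values of 323 occupy positions 1–3 → each gets rank 3.
The 2 values of 732 occupy positions 5–6 → each gets rank 6.
The 2 values of 758 occupy positions 7–8 → each gets rank 8.
Site 2 values → pooled ranks: 707→4, 732→6, 323→3
Rank sum = 4 + 6 + 3 = 13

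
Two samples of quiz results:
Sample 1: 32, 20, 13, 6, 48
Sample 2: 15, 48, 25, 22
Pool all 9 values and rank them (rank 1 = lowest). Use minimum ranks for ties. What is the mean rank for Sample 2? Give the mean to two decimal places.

5.50

Sorted (ascending): 6, 13, 15, 20, 22, 25, 32, 48, 48
The 2 values of 48 occupy positions 8–9 → each gets rank 8.
Sample 2 values → pooled ranks: 15→3, 48→8, 25→6, 22→5
Mean rank = (3 + 8 + 6 + 5) / 4 = 5.50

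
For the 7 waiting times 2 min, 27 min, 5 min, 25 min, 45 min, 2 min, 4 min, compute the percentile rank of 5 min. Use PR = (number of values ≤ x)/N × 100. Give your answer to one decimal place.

57.1

N = 7.
Strictly below 5: 3. Equal to 5: 1.
PR = 4/7 × 100 = 57.1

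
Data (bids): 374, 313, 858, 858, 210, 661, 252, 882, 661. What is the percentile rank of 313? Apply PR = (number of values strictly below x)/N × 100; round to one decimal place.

N = 9.
Strictly below 313: 2. Equal to 313: 1.
PR = 2/9 × 100 = 22.2

22.2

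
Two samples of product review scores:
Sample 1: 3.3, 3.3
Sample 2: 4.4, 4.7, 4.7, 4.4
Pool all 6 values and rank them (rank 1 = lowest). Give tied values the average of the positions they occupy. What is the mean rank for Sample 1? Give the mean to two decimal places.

1.50

Sorted (ascending): 3.3, 3.3, 4.4, 4.4, 4.7, 4.7
The 2 values of 3.3 occupy positions 1–2 → average rank (1+2)/2 = 1.5.
The 2 values of 4.4 occupy positions 3–4 → average rank (3+4)/2 = 3.5.
The 2 values of 4.7 occupy positions 5–6 → average rank (5+6)/2 = 5.5.
Sample 1 values → pooled ranks: 3.3→1.5, 3.3→1.5
Mean rank = (1.5 + 1.5) / 2 = 1.50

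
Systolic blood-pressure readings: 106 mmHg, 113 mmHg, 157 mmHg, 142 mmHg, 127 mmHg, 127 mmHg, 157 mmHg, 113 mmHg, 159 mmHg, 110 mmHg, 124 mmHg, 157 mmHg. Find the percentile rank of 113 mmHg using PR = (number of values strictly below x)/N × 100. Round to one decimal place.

16.7

N = 12.
Strictly below 113: 2. Equal to 113: 2.
PR = 2/12 × 100 = 16.7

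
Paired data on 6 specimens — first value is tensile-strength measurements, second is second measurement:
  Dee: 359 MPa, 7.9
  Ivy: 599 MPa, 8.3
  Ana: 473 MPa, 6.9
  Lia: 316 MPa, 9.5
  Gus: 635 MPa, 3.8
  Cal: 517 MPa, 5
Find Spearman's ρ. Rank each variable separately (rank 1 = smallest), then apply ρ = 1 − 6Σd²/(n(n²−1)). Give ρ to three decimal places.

-0.657

Ranks of variable 1: 2, 5, 3, 1, 6, 4
Ranks of variable 2: 4, 5, 3, 6, 1, 2
d = r₁ − r₂: -2, 0, 0, -5, 5, 2
d²: 4, 0, 0, 25, 25, 4; Σd² = 58
ρ = 1 − 6·58/(6·35) = 1 − 348/210 = -0.657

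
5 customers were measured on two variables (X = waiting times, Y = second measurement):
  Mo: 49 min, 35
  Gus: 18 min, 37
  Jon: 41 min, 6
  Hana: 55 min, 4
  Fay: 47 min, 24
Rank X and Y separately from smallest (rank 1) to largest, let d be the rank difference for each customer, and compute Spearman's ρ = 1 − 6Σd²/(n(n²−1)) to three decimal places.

-0.600

Ranks of variable 1: 4, 1, 2, 5, 3
Ranks of variable 2: 4, 5, 2, 1, 3
d = r₁ − r₂: 0, -4, 0, 4, 0
d²: 0, 16, 0, 16, 0; Σd² = 32
ρ = 1 − 6·32/(5·24) = 1 − 192/120 = -0.600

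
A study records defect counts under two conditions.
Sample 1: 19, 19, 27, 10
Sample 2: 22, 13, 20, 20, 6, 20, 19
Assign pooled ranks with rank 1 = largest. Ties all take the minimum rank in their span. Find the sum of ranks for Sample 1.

23

Sorted (descending): 27, 22, 20, 20, 20, 19, 19, 19, 13, 10, 6
The 3 values of 20 occupy positions 3–5 → each gets rank 3.
The 3 values of 19 occupy positions 6–8 → each gets rank 6.
Sample 1 values → pooled ranks: 19→6, 19→6, 27→1, 10→10
Rank sum = 6 + 6 + 1 + 10 = 23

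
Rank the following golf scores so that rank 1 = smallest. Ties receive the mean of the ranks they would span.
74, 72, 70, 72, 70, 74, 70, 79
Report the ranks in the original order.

Sorted (ascending): 70, 70, 70, 72, 72, 74, 74, 79
The 3 values of 70 occupy positions 1–3 → average rank 2.
The 2 values of 72 occupy positions 4–5 → average rank (4+5)/2 = 4.5.
The 2 values of 74 occupy positions 6–7 → average rank (6+7)/2 = 6.5.

6.5, 4.5, 2, 4.5, 2, 6.5, 2, 8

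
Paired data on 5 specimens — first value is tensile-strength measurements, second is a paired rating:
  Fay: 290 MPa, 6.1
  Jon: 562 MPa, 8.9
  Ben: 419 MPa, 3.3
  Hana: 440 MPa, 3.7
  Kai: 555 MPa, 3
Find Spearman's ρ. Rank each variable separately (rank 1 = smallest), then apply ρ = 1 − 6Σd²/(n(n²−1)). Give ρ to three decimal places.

0.100

Ranks of variable 1: 1, 5, 2, 3, 4
Ranks of variable 2: 4, 5, 2, 3, 1
d = r₁ − r₂: -3, 0, 0, 0, 3
d²: 9, 0, 0, 0, 9; Σd² = 18
ρ = 1 − 6·18/(5·24) = 1 − 108/120 = 0.100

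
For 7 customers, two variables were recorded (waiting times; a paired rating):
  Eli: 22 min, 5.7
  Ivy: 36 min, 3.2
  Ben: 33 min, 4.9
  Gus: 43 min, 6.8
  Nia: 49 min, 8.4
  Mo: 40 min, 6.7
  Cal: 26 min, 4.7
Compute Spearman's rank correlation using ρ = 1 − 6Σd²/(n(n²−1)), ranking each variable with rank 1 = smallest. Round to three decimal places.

0.679

Ranks of variable 1: 1, 4, 3, 6, 7, 5, 2
Ranks of variable 2: 4, 1, 3, 6, 7, 5, 2
d = r₁ − r₂: -3, 3, 0, 0, 0, 0, 0
d²: 9, 9, 0, 0, 0, 0, 0; Σd² = 18
ρ = 1 − 6·18/(7·48) = 1 − 108/336 = 0.679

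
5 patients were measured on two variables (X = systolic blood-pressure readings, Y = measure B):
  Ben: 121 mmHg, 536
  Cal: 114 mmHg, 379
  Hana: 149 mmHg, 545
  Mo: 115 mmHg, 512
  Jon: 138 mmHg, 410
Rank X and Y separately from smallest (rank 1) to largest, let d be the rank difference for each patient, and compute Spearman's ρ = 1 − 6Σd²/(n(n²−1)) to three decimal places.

0.700

Ranks of variable 1: 3, 1, 5, 2, 4
Ranks of variable 2: 4, 1, 5, 3, 2
d = r₁ − r₂: -1, 0, 0, -1, 2
d²: 1, 0, 0, 1, 4; Σd² = 6
ρ = 1 − 6·6/(5·24) = 1 − 36/120 = 0.700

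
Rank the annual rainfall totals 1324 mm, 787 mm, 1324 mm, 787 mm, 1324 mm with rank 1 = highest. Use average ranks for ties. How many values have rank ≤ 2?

3

Sorted (descending): 1324, 1324, 1324, 787, 787
The 3 values of 1324 occupy positions 1–3 → average rank 2.
The 2 values of 787 occupy positions 4–5 → average rank (4+5)/2 = 4.5.
Ranks ≤ 2: {2, 2, 2} → 3 values.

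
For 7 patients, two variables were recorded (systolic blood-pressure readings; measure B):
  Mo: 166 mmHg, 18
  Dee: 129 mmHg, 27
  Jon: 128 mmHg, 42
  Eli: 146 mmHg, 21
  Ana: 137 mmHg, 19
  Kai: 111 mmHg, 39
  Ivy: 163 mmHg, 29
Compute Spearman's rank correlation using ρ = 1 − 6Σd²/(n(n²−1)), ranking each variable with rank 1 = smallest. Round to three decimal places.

-0.714

Ranks of variable 1: 7, 3, 2, 5, 4, 1, 6
Ranks of variable 2: 1, 4, 7, 3, 2, 6, 5
d = r₁ − r₂: 6, -1, -5, 2, 2, -5, 1
d²: 36, 1, 25, 4, 4, 25, 1; Σd² = 96
ρ = 1 − 6·96/(7·48) = 1 − 576/336 = -0.714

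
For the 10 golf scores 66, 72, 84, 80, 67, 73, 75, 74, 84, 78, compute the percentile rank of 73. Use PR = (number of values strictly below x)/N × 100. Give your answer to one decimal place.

N = 10.
Strictly below 73: 3. Equal to 73: 1.
PR = 3/10 × 100 = 30.0

30.0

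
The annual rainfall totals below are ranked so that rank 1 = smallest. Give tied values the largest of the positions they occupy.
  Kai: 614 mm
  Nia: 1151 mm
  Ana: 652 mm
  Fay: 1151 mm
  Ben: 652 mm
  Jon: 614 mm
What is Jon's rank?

2

Sorted (ascending): 614, 614, 652, 652, 1151, 1151
The 2 values of 614 occupy positions 1–2 → each gets rank 2.
The 2 values of 652 occupy positions 3–4 → each gets rank 4.
The 2 values of 1151 occupy positions 5–6 → each gets rank 6.
Jon has value 614 mm → rank 2.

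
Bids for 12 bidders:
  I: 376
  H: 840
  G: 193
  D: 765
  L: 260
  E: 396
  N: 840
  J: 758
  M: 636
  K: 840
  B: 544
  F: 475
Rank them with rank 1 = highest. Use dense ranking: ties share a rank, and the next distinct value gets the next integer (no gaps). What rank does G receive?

10

Sorted (descending): 840, 840, 840, 765, 758, 636, 544, 475, 396, 376, 260, 193
The 3 values of 840 share dense rank 1.
Remaining distinct values take the next consecutive integers.
G has value 193 → rank 10.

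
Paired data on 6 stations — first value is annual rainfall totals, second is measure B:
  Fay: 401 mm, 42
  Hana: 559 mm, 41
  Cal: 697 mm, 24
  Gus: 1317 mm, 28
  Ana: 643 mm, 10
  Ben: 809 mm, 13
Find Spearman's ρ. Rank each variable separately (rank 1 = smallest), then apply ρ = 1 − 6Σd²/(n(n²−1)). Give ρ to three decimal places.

Ranks of variable 1: 1, 2, 4, 6, 3, 5
Ranks of variable 2: 6, 5, 3, 4, 1, 2
d = r₁ − r₂: -5, -3, 1, 2, 2, 3
d²: 25, 9, 1, 4, 4, 9; Σd² = 52
ρ = 1 − 6·52/(6·35) = 1 − 312/210 = -0.486

-0.486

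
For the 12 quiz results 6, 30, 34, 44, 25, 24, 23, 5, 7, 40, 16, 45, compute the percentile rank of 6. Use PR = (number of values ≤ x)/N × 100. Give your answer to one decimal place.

16.7

N = 12.
Strictly below 6: 1. Equal to 6: 1.
PR = 2/12 × 100 = 16.7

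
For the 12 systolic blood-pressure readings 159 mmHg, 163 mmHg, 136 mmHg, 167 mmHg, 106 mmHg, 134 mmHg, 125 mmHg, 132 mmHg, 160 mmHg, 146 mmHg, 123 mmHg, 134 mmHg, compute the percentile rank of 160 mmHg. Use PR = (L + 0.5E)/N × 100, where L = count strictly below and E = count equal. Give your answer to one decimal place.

79.2

N = 12.
Strictly below 160: 9. Equal to 160: 1.
PR = (9 + 0.5·1)/12 × 100 = 79.2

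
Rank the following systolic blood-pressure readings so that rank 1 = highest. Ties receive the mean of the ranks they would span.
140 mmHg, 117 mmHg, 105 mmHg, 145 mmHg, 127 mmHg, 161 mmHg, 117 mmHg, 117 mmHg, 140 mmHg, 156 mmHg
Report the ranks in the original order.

Sorted (descending): 161, 156, 145, 140, 140, 127, 117, 117, 117, 105
The 2 values of 140 occupy positions 4–5 → average rank (4+5)/2 = 4.5.
The 3 values of 117 occupy positions 7–9 → average rank 8.

4.5, 8, 10, 3, 6, 1, 8, 8, 4.5, 2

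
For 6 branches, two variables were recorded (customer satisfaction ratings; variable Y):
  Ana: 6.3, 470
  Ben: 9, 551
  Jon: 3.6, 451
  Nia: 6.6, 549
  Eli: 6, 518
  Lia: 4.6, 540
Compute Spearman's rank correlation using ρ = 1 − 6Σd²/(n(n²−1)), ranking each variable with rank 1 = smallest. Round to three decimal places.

0.771

Ranks of variable 1: 4, 6, 1, 5, 3, 2
Ranks of variable 2: 2, 6, 1, 5, 3, 4
d = r₁ − r₂: 2, 0, 0, 0, 0, -2
d²: 4, 0, 0, 0, 0, 4; Σd² = 8
ρ = 1 − 6·8/(6·35) = 1 − 48/210 = 0.771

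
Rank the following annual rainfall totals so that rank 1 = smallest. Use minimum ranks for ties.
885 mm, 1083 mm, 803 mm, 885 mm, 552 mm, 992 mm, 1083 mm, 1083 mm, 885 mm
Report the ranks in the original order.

3, 7, 2, 3, 1, 6, 7, 7, 3

Sorted (ascending): 552, 803, 885, 885, 885, 992, 1083, 1083, 1083
The 3 values of 885 occupy positions 3–5 → each gets rank 3.
The 3 values of 1083 occupy positions 7–9 → each gets rank 7.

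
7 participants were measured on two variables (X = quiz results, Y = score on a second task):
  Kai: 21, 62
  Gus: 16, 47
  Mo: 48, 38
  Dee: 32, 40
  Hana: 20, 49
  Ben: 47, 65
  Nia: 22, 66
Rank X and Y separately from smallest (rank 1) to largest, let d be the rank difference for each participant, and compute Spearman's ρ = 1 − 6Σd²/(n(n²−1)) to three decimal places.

-0.179

Ranks of variable 1: 3, 1, 7, 5, 2, 6, 4
Ranks of variable 2: 5, 3, 1, 2, 4, 6, 7
d = r₁ − r₂: -2, -2, 6, 3, -2, 0, -3
d²: 4, 4, 36, 9, 4, 0, 9; Σd² = 66
ρ = 1 − 6·66/(7·48) = 1 − 396/336 = -0.179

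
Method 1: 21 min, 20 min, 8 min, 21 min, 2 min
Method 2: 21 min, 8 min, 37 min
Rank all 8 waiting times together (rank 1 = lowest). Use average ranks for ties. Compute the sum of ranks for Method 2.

Sorted (ascending): 2, 8, 8, 20, 21, 21, 21, 37
The 2 values of 8 occupy positions 2–3 → average rank (2+3)/2 = 2.5.
The 3 values of 21 occupy positions 5–7 → average rank 6.
Method 2 values → pooled ranks: 21→6, 8→2.5, 37→8
Rank sum = 6 + 2.5 + 8 = 16.5

16.5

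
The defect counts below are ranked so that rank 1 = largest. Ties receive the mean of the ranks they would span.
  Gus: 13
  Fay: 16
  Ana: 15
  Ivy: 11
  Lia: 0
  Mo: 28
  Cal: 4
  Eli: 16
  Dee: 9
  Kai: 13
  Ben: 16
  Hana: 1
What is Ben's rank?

Sorted (descending): 28, 16, 16, 16, 15, 13, 13, 11, 9, 4, 1, 0
The 3 values of 16 occupy positions 2–4 → average rank 3.
The 2 values of 13 occupy positions 6–7 → average rank (6+7)/2 = 6.5.
Ben has value 16 → rank 3.

3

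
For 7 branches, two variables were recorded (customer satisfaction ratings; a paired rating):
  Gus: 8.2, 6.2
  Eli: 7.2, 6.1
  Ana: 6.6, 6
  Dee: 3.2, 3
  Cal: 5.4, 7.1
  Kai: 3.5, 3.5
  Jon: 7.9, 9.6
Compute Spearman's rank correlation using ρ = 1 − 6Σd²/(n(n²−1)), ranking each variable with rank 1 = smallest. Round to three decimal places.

Ranks of variable 1: 7, 5, 4, 1, 3, 2, 6
Ranks of variable 2: 5, 4, 3, 1, 6, 2, 7
d = r₁ − r₂: 2, 1, 1, 0, -3, 0, -1
d²: 4, 1, 1, 0, 9, 0, 1; Σd² = 16
ρ = 1 − 6·16/(7·48) = 1 − 96/336 = 0.714

0.714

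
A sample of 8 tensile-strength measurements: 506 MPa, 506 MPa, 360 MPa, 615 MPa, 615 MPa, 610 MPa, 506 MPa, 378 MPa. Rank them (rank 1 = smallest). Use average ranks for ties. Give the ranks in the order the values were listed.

4, 4, 1, 7.5, 7.5, 6, 4, 2

Sorted (ascending): 360, 378, 506, 506, 506, 610, 615, 615
The 3 values of 506 occupy positions 3–5 → average rank 4.
The 2 values of 615 occupy positions 7–8 → average rank (7+8)/2 = 7.5.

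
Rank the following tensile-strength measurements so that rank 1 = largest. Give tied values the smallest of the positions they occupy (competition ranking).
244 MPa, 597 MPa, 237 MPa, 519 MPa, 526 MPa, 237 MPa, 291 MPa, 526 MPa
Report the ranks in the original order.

Sorted (descending): 597, 526, 526, 519, 291, 244, 237, 237
The 2 values of 526 occupy positions 2–3 → each gets rank 2.
The 2 values of 237 occupy positions 7–8 → each gets rank 7.

6, 1, 7, 4, 2, 7, 5, 2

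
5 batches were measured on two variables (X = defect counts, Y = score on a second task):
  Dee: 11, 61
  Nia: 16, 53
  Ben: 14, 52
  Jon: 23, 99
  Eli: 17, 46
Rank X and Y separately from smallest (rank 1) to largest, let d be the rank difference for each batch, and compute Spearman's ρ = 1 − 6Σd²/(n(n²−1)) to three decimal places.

0.100

Ranks of variable 1: 1, 3, 2, 5, 4
Ranks of variable 2: 4, 3, 2, 5, 1
d = r₁ − r₂: -3, 0, 0, 0, 3
d²: 9, 0, 0, 0, 9; Σd² = 18
ρ = 1 − 6·18/(5·24) = 1 − 108/120 = 0.100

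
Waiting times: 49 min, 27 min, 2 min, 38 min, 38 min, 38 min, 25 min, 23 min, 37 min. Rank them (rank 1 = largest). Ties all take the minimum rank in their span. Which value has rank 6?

Sorted (descending): 49, 38, 38, 38, 37, 27, 25, 23, 2
The 3 values of 38 occupy positions 2–4 → each gets rank 2.
Rank 6 → value 27.

27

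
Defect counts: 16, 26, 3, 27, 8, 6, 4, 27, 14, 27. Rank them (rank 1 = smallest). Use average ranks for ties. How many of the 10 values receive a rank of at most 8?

7

Sorted (ascending): 3, 4, 6, 8, 14, 16, 26, 27, 27, 27
The 3 values of 27 occupy positions 8–10 → average rank 9.
Ranks ≤ 8: {1, 2, 3, 4, 5, 6, 7} → 7 values.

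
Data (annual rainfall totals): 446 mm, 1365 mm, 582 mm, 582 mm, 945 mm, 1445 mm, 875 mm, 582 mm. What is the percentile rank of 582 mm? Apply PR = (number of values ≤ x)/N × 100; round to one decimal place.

50.0

N = 8.
Strictly below 582: 1. Equal to 582: 3.
PR = 4/8 × 100 = 50.0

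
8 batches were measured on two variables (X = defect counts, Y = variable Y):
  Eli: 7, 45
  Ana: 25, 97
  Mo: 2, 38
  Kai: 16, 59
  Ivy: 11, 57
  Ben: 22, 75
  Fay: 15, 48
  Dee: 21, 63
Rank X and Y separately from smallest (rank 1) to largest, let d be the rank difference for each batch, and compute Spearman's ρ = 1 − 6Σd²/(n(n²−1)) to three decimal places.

0.976

Ranks of variable 1: 2, 8, 1, 5, 3, 7, 4, 6
Ranks of variable 2: 2, 8, 1, 5, 4, 7, 3, 6
d = r₁ − r₂: 0, 0, 0, 0, -1, 0, 1, 0
d²: 0, 0, 0, 0, 1, 0, 1, 0; Σd² = 2
ρ = 1 − 6·2/(8·63) = 1 − 12/504 = 0.976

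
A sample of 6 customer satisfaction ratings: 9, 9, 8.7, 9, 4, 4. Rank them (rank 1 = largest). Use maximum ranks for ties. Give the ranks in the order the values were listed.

Sorted (descending): 9, 9, 9, 8.7, 4, 4
The 3 values of 9 occupy positions 1–3 → each gets rank 3.
The 2 values of 4 occupy positions 5–6 → each gets rank 6.

3, 3, 4, 3, 6, 6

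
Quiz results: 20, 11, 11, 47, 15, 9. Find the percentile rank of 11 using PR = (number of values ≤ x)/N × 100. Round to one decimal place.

50.0

N = 6.
Strictly below 11: 1. Equal to 11: 2.
PR = 3/6 × 100 = 50.0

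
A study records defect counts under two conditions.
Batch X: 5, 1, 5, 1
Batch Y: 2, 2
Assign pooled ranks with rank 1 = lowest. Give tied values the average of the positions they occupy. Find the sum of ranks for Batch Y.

7

Sorted (ascending): 1, 1, 2, 2, 5, 5
The 2 values of 1 occupy positions 1–2 → average rank (1+2)/2 = 1.5.
The 2 values of 2 occupy positions 3–4 → average rank (3+4)/2 = 3.5.
The 2 values of 5 occupy positions 5–6 → average rank (5+6)/2 = 5.5.
Batch Y values → pooled ranks: 2→3.5, 2→3.5
Rank sum = 3.5 + 3.5 = 7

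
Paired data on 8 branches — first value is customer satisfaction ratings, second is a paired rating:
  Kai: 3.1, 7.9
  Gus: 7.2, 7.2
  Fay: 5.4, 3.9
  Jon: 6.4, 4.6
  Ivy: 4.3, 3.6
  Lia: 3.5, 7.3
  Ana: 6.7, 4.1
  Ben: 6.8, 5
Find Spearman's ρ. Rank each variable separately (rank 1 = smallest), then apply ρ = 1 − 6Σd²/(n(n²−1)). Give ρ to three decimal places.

-0.190

Ranks of variable 1: 1, 8, 4, 5, 3, 2, 6, 7
Ranks of variable 2: 8, 6, 2, 4, 1, 7, 3, 5
d = r₁ − r₂: -7, 2, 2, 1, 2, -5, 3, 2
d²: 49, 4, 4, 1, 4, 25, 9, 4; Σd² = 100
ρ = 1 − 6·100/(8·63) = 1 − 600/504 = -0.190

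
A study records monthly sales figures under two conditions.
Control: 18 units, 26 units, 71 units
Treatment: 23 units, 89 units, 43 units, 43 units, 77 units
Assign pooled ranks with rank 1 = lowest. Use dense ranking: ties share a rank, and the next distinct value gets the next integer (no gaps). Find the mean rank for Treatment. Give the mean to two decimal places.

Sorted (ascending): 18, 23, 26, 43, 43, 71, 77, 89
The 2 values of 43 share dense rank 4.
Remaining distinct values take the next consecutive integers.
Treatment values → pooled ranks: 23→2, 89→7, 43→4, 43→4, 77→6
Mean rank = (2 + 7 + 4 + 4 + 6) / 5 = 4.60

4.60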